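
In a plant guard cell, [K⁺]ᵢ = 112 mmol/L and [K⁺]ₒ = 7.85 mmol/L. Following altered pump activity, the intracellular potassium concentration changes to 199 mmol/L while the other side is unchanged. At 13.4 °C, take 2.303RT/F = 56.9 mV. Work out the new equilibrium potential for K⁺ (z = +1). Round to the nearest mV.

After the shift: [K⁺]_out = 7.85, [K⁺]_in = 199 mmol/L.
E_new = (56.9/1)·log₁₀(7.85/199) = 56.90 · (-1.4040) = -79.89 mV

-80 mV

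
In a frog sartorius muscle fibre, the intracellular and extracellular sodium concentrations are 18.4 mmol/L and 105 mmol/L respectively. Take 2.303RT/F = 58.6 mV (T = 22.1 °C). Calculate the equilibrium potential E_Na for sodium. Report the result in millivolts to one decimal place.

44.3 mV

E = (58.6/z) · log₁₀([Na⁺]_out/[Na⁺]_in) with z = +1.
= (58.6/1) · log₁₀(105/18.4) = 58.60 · log₁₀(5.707)
= 58.60 · (0.7564) = 44.32 mV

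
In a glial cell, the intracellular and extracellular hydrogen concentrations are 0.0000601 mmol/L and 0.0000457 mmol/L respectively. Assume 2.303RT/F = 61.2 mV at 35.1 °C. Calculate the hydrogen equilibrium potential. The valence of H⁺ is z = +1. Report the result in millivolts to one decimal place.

-7.3 mV

E = (61.2/z) · log₁₀([H⁺]_out/[H⁺]_in) with z = +1.
= (61.2/1) · log₁₀(0.0000457/0.0000601) = 61.20 · log₁₀(0.7604)
= 61.20 · (-0.1190) = -7.28 mV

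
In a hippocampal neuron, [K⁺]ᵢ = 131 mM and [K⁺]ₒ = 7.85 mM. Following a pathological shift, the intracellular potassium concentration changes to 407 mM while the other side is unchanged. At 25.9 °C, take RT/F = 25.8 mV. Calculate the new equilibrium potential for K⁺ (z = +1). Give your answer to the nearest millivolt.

After the shift: [K⁺]_out = 7.85, [K⁺]_in = 407 mM.
E_new = (25.8/1)·ln(7.85/407) = 25.80 · (-3.9483) = -101.87 mV

-102 mV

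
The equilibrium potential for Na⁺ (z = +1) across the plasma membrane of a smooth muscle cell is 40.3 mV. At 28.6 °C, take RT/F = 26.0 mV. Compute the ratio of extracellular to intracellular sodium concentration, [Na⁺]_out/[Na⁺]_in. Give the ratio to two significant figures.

ln([out]/[in]) = E·z/(26.0) = 40.3 × 1 / 26.0 = 1.5500
[out]/[in] = e^(1.5500) = 4.711

4.7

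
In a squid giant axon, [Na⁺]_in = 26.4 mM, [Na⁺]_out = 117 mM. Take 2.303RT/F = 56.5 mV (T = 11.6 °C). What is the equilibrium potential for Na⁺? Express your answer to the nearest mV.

37 mV

E = (56.5/z) · log₁₀([Na⁺]_out/[Na⁺]_in) with z = +1.
= (56.5/1) · log₁₀(117/26.4) = 56.50 · log₁₀(4.432)
= 56.50 · (0.6466) = 36.53 mV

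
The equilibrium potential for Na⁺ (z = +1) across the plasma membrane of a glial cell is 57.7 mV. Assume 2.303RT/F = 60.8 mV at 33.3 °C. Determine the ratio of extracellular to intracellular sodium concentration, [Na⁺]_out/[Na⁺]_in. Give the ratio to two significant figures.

8.9

log₁₀([out]/[in]) = E·z/(60.8) = 57.7 × 1 / 60.8 = 0.9490
[out]/[in] = 10^(0.9490) = 8.892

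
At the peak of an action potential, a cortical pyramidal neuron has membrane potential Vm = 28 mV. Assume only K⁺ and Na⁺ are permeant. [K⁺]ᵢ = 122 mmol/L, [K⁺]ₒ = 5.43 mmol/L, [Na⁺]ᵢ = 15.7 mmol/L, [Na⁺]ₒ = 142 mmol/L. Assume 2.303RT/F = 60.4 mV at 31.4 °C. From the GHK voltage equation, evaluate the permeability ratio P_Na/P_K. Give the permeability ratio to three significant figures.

Let α = P_Na/P_K. GHK: Vm = 60.4·log₁₀[(Kₒ + α·Naₒ)/(Kᵢ + α·Naᵢ)].
10^(Vm/60.4) = 10^(28.0/60.4) = 2.9079
So 2.9079·(Kᵢ + α·Naᵢ) = Kₒ + α·Naₒ → α = (2.9079·122.0 − 5.43) / (142.0 − 2.9079·15.7)
α = (354.8 − 5.43) / (142.0 − 45.65) = 349.3/96.35 = 3.626

3.63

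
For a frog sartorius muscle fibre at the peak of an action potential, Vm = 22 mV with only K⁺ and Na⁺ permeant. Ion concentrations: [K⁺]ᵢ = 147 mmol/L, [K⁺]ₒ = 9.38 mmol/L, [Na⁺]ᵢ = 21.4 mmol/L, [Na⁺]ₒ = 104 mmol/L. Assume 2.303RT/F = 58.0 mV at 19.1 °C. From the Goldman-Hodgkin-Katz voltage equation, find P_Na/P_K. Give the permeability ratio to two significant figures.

6.5

Let α = P_Na/P_K. GHK: Vm = 58.0·log₁₀[(Kₒ + α·Naₒ)/(Kᵢ + α·Naᵢ)].
10^(Vm/58.0) = 10^(22.0/58.0) = 2.395
So 2.395·(Kᵢ + α·Naᵢ) = Kₒ + α·Naₒ → α = (2.395·147.0 − 9.38) / (104.0 − 2.395·21.4)
α = (352.1 − 9.38) / (104.0 − 51.25) = 342.7/52.75 = 6.497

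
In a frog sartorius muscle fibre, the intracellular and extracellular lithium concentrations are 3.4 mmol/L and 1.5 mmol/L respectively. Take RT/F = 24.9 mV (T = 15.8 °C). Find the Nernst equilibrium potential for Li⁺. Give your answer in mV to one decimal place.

-20.4 mV

E = (24.9/z) · ln([Li⁺]_out/[Li⁺]_in) with z = +1.
= (24.9/1) · ln(1.5/3.4) = 24.90 · ln(0.4412)
= 24.90 · (-0.8183) = -20.38 mV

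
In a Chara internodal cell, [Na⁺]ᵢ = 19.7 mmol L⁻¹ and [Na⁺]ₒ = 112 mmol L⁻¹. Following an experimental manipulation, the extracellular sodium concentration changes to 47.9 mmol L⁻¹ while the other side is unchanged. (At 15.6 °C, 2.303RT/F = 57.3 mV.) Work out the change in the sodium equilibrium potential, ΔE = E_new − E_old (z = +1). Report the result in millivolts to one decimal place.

E_old = (57.3/1)·log₁₀(112/19.7) = 43.25 mV
E_new = (57.3/1)·log₁₀(47.9/19.7) = 22.11 mV
ΔE = 22.11 − (43.25) = -21.14 mV

-21.1 mV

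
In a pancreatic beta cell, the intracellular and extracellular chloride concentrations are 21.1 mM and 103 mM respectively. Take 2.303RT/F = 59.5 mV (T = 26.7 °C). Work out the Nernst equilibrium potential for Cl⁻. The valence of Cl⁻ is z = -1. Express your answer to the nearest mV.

-41 mV

E = (59.5/z) · log₁₀([Cl⁻]_out/[Cl⁻]_in) with z = -1.
For an anion, dividing by z = -1 reverses the sign.
= (59.5/-1) · log₁₀(103/21.1) = -59.50 · log₁₀(4.882)
= -59.50 · (0.6886) = -40.97 mV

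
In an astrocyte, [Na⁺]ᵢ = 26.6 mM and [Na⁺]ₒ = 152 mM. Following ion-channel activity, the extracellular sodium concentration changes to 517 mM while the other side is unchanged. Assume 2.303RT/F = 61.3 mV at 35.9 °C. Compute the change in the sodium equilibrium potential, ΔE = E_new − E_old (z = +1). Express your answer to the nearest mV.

E_old = (61.3/1)·log₁₀(152/26.6) = 46.40 mV
E_new = (61.3/1)·log₁₀(517/26.6) = 78.99 mV
ΔE = 78.99 − (46.40) = 32.59 mV

33 mV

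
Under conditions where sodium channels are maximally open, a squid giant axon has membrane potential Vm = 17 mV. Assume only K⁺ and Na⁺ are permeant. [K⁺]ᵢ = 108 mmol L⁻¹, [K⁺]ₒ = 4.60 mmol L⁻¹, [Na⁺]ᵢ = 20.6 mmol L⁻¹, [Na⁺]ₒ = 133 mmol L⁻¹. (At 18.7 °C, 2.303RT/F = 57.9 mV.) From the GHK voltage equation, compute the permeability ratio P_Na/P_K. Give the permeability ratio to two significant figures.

2.2

Let α = P_Na/P_K. GHK: Vm = 57.9·log₁₀[(Kₒ + α·Naₒ)/(Kᵢ + α·Naᵢ)].
10^(Vm/57.9) = 10^(17.0/57.9) = 1.9661
So 1.9661·(Kᵢ + α·Naᵢ) = Kₒ + α·Naₒ → α = (1.9661·108.0 − 4.6) / (133.0 − 1.9661·20.6)
α = (212.3 − 4.6) / (133.0 − 40.5) = 207.7/92.5 = 2.246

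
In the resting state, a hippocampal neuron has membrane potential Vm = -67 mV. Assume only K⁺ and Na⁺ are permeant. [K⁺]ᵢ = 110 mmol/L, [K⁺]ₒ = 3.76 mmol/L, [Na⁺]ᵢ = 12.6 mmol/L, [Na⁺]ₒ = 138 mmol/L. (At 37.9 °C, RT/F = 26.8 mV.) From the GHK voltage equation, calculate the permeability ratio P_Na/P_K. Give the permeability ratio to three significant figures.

Let α = P_Na/P_K. GHK: Vm = 26.8·ln[(Kₒ + α·Naₒ)/(Kᵢ + α·Naᵢ)].
e^(Vm/26.8) = e^(-67.0/26.8) = 0.082085
So 0.082085·(Kᵢ + α·Naᵢ) = Kₒ + α·Naₒ → α = (0.082085·110.0 − 3.76) / (138.0 − 0.082085·12.6)
α = (9.029 − 3.76) / (138.0 − 1.034) = 5.269/137 = 0.03847

0.0385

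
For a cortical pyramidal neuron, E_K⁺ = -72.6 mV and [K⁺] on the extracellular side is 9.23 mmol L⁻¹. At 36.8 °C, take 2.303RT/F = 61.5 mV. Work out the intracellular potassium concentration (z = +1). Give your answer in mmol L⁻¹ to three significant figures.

140 mmol L⁻¹

Nernst: E = (61.5/1) · log₁₀([out]/[in]), so log₁₀([out]/[in]) = -72.6 × 1 / 61.5 = -1.1805.
[out]/[in] = 10^(-1.1805) = 0.066.
[in] = 9.23 / 0.066 = 139.9 mmol L⁻¹.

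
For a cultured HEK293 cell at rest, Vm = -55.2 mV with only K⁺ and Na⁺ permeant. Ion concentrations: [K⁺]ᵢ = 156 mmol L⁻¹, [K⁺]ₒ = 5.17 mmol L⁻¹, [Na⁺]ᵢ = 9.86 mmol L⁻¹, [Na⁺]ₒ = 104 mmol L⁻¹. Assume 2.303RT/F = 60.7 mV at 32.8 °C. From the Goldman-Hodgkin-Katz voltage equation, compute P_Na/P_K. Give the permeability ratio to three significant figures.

Let α = P_Na/P_K. GHK: Vm = 60.7·log₁₀[(Kₒ + α·Naₒ)/(Kᵢ + α·Naᵢ)].
10^(Vm/60.7) = 10^(-55.2/60.7) = 0.1232
So 0.1232·(Kᵢ + α·Naᵢ) = Kₒ + α·Naₒ → α = (0.1232·156.0 − 5.17) / (104.0 − 0.1232·9.86)
α = (19.22 − 5.17) / (104.0 − 1.215) = 14.05/102.8 = 0.1367

0.137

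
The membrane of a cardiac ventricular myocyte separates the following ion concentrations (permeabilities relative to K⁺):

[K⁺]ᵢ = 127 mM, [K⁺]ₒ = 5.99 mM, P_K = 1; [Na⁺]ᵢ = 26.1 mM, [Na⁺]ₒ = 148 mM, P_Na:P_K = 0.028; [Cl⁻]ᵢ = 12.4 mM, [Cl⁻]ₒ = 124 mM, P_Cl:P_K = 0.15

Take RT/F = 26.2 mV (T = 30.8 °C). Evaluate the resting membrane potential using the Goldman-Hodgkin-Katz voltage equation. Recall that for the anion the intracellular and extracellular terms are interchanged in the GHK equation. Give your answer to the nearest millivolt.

Vm = 26.2 · ln[(Σ P·[cation]ₒ + Σ P·[anion]ᵢ) / (Σ P·[cation]ᵢ + Σ P·[anion]ₒ)]
Numerator = 1×5.99 + 0.028×148 + 0.15×12.4 = 11.99
Denominator = 1×127 + 0.028×26.1 + 0.15×124 = 146.3
Vm = 26.2 · ln(0.081965) = 26.2 × (-2.5015) = -65.54 mV

-66 mV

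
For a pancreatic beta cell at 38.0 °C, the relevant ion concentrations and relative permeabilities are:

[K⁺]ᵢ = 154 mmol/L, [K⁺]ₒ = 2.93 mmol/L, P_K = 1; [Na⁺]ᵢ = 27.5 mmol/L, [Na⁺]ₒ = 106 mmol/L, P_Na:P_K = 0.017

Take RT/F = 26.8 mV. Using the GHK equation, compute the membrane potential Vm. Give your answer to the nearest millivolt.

-93 mV

Vm = 26.8 · ln[(Σ P·[cation]ₒ + Σ P·[anion]ᵢ) / (Σ P·[cation]ᵢ + Σ P·[anion]ₒ)]
Numerator = 1×2.93 + 0.017×106 = 4.732
Denominator = 1×154 + 0.017×27.5 = 154.5
Vm = 26.8 · ln(0.030634) = 26.8 × (-3.4856) = -93.42 mV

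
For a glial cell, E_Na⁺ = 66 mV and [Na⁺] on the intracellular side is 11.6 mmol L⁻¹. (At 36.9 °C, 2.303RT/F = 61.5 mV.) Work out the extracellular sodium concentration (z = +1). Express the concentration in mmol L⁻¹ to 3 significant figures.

137 mmol L⁻¹

Nernst: E = (61.5/1) · log₁₀([out]/[in]), so log₁₀([out]/[in]) = 66.0 × 1 / 61.5 = 1.0732.
[out]/[in] = 10^(1.0732) = 11.84.
[out] = 11.84 × 11.6 = 137.3 mmol L⁻¹.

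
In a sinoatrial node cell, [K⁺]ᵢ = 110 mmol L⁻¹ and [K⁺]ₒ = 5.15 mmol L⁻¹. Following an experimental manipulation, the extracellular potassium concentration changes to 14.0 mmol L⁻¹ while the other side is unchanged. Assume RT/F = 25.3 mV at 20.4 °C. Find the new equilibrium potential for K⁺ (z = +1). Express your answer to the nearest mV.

-52 mV

After the shift: [K⁺]_out = 14.0, [K⁺]_in = 110 mmol L⁻¹.
E_new = (25.3/1)·ln(14.0/110) = 25.30 · (-2.0614) = -52.15 mV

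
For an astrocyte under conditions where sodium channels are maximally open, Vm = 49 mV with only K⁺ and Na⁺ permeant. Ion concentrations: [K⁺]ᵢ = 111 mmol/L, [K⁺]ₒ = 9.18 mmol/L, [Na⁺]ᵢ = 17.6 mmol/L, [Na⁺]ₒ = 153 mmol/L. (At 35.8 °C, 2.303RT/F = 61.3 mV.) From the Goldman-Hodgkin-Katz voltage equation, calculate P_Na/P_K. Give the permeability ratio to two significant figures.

16

Let α = P_Na/P_K. GHK: Vm = 61.3·log₁₀[(Kₒ + α·Naₒ)/(Kᵢ + α·Naᵢ)].
10^(Vm/61.3) = 10^(49.0/61.3) = 6.3001
So 6.3001·(Kᵢ + α·Naᵢ) = Kₒ + α·Naₒ → α = (6.3001·111.0 − 9.18) / (153.0 − 6.3001·17.6)
α = (699.3 − 9.18) / (153.0 − 110.9) = 690.1/42.12 = 16.39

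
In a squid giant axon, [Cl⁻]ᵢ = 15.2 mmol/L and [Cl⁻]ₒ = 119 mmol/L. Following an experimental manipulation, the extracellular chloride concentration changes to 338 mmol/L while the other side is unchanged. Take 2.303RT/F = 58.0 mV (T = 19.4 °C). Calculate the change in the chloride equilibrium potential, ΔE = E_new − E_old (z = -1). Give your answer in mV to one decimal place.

E_old = (58.0/-1)·log₁₀(119/15.2) = -51.83 mV
E_new = (58.0/-1)·log₁₀(338/15.2) = -78.13 mV
ΔE = -78.13 − (-51.83) = -26.30 mV

-26.3 mV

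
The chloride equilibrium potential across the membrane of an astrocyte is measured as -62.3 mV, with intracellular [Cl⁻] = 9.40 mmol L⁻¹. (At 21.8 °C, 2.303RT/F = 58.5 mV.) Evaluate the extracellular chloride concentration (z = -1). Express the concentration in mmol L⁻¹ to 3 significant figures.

109 mmol L⁻¹

Nernst: E = (58.5/-1) · log₁₀([out]/[in]), so log₁₀([out]/[in]) = -62.3 × -1 / 58.5 = 1.0650.
[out]/[in] = 10^(1.0650) = 11.61.
[out] = 11.61 × 9.40 = 109.2 mmol L⁻¹.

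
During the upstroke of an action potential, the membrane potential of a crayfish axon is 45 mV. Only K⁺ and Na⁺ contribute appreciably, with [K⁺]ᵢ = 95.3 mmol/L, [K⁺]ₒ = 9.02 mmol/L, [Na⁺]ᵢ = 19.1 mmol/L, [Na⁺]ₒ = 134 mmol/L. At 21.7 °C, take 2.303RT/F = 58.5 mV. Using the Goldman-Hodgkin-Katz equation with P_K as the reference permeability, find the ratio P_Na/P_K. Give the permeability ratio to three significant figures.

25.4

Let α = P_Na/P_K. GHK: Vm = 58.5·log₁₀[(Kₒ + α·Naₒ)/(Kᵢ + α·Naᵢ)].
10^(Vm/58.5) = 10^(45.0/58.5) = 5.878
So 5.878·(Kᵢ + α·Naᵢ) = Kₒ + α·Naₒ → α = (5.878·95.3 − 9.02) / (134.0 − 5.878·19.1)
α = (560.2 − 9.02) / (134.0 − 112.3) = 551.2/21.73 = 25.36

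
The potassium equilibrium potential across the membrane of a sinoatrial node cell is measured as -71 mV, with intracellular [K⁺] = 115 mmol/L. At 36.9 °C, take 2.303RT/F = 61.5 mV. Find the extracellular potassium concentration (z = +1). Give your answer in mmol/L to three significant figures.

8.06 mmol/L

Nernst: E = (61.5/1) · log₁₀([out]/[in]), so log₁₀([out]/[in]) = -71.0 × 1 / 61.5 = -1.1545.
[out]/[in] = 10^(-1.1545) = 0.07007.
[out] = 0.07007 × 115 = 8.058 mmol/L.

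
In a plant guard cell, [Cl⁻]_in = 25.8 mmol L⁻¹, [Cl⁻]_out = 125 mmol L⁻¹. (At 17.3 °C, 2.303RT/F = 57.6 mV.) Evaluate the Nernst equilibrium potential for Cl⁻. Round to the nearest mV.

E = (57.6/z) · log₁₀([Cl⁻]_out/[Cl⁻]_in) with z = -1.
For an anion, dividing by z = -1 reverses the sign.
= (57.6/-1) · log₁₀(125/25.8) = -57.60 · log₁₀(4.845)
= -57.60 · (0.6853) = -39.47 mV

-39 mV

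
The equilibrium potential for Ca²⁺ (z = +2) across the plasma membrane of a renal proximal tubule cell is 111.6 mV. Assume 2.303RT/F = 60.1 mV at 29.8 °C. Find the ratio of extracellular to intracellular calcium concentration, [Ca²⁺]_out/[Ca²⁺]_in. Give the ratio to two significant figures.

log₁₀([out]/[in]) = E·z/(60.1) = 111.6 × 2 / 60.1 = 3.7138
[out]/[in] = 10^(3.7138) = 5174

5200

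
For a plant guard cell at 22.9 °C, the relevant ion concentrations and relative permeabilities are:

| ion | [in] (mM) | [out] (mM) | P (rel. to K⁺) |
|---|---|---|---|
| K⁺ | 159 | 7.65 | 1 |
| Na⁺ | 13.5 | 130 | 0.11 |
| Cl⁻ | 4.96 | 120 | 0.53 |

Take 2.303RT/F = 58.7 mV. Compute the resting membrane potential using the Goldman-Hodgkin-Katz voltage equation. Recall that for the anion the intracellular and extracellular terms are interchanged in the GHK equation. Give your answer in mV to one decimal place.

-56.3 mV

Vm = 58.7 · log₁₀[(Σ P·[cation]ₒ + Σ P·[anion]ᵢ) / (Σ P·[cation]ᵢ + Σ P·[anion]ₒ)]
Numerator = 1×7.65 + 0.11×130 + 0.53×4.96 = 24.58
Denominator = 1×159 + 0.11×13.5 + 0.53×120 = 224.1
Vm = 58.7 · log₁₀(0.10969) = 58.7 × (-0.9599) = -56.34 mV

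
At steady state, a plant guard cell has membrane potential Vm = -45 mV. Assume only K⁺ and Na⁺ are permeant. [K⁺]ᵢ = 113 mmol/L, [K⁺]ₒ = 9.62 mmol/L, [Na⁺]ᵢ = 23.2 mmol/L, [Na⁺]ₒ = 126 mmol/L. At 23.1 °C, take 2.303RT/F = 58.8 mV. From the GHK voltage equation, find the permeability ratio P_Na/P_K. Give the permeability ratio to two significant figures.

0.080

Let α = P_Na/P_K. GHK: Vm = 58.8·log₁₀[(Kₒ + α·Naₒ)/(Kᵢ + α·Naᵢ)].
10^(Vm/58.8) = 10^(-45.0/58.8) = 0.17167
So 0.17167·(Kᵢ + α·Naᵢ) = Kₒ + α·Naₒ → α = (0.17167·113.0 − 9.62) / (126.0 − 0.17167·23.2)
α = (19.4 − 9.62) / (126.0 − 3.983) = 9.779/122 = 0.08014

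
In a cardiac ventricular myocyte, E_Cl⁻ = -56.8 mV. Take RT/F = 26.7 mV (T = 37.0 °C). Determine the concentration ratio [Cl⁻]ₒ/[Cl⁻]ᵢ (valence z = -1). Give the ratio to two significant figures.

ln([out]/[in]) = E·z/(26.7) = -56.8 × -1 / 26.7 = 2.1273
[out]/[in] = e^(2.1273) = 8.393

8.4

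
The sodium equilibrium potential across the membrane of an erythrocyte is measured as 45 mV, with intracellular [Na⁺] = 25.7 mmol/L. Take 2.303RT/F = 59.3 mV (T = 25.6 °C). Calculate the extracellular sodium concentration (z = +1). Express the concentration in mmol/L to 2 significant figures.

Nernst: E = (59.3/1) · log₁₀([out]/[in]), so log₁₀([out]/[in]) = 45.0 × 1 / 59.3 = 0.7589.
[out]/[in] = 10^(0.7589) = 5.739.
[out] = 5.739 × 25.7 = 147.5 mmol/L.

150 mmol/L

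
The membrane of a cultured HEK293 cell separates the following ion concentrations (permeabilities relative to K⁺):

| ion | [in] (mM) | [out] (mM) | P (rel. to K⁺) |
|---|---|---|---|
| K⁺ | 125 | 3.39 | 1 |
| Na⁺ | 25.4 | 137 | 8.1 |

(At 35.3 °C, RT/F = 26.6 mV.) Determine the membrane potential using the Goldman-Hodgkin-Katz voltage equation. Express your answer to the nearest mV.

32 mV

Vm = 26.6 · ln[(Σ P·[cation]ₒ + Σ P·[anion]ᵢ) / (Σ P·[cation]ᵢ + Σ P·[anion]ₒ)]
Numerator = 1×3.39 + 8.1×137 = 1113
Denominator = 1×125 + 8.1×25.4 = 330.7
Vm = 26.6 · ln(3.3655) = 26.6 × (1.2136) = 32.28 mV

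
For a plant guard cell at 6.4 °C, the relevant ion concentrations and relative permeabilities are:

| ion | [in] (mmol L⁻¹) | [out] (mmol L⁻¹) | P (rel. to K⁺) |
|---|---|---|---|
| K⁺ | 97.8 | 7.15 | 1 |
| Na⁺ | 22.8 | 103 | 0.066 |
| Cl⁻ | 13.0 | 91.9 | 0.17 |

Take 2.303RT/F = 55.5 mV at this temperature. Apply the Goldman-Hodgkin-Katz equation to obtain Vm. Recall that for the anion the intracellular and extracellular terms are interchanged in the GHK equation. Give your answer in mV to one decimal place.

Vm = 55.5 · log₁₀[(Σ P·[cation]ₒ + Σ P·[anion]ᵢ) / (Σ P·[cation]ᵢ + Σ P·[anion]ₒ)]
Numerator = 1×7.15 + 0.066×103 + 0.17×13.0 = 16.16
Denominator = 1×97.8 + 0.066×22.8 + 0.17×91.9 = 114.9
Vm = 55.5 · log₁₀(0.14059) = 55.5 × (-0.8520) = -47.29 mV

-47.3 mV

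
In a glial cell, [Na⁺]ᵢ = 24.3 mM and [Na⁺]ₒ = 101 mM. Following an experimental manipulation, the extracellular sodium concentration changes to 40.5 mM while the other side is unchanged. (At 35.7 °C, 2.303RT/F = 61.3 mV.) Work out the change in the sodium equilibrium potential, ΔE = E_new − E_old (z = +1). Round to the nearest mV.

-24 mV

E_old = (61.3/1)·log₁₀(101/24.3) = 37.93 mV
E_new = (61.3/1)·log₁₀(40.5/24.3) = 13.60 mV
ΔE = 13.60 − (37.93) = -24.33 mV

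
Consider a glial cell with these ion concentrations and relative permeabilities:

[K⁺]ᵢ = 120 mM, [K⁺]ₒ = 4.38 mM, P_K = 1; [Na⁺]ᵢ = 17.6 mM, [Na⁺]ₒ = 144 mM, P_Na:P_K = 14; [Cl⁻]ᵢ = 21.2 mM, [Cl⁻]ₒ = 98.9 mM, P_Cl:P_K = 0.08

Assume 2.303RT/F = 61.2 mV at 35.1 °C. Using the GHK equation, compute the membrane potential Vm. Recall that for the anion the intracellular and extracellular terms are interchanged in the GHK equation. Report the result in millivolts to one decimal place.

44.8 mV

Vm = 61.2 · log₁₀[(Σ P·[cation]ₒ + Σ P·[anion]ᵢ) / (Σ P·[cation]ᵢ + Σ P·[anion]ₒ)]
Numerator = 1×4.38 + 14×144 + 0.08×21.2 = 2022
Denominator = 1×120 + 14×17.6 + 0.08×98.9 = 374.3
Vm = 61.2 · log₁₀(5.4021) = 61.2 × (0.7326) = 44.83 mV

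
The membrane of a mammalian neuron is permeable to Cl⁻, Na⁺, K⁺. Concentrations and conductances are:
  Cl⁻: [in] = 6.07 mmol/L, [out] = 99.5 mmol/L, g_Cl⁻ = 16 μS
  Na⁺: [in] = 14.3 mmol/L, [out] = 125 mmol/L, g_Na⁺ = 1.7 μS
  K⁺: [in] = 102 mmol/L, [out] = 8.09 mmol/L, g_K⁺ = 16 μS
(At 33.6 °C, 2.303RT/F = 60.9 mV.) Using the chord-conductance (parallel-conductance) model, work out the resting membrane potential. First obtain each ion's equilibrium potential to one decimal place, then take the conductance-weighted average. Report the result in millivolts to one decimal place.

E_Cl⁻ = (60.9/-1)·log₁₀(99.5/6.07) = -74.0 mV
E_Na⁺ = (60.9/1)·log₁₀(125/14.3) = 57.3 mV
E_K⁺ = (60.9/1)·log₁₀(8.09/102) = -67.0 mV
Vm = (Σ gᵢEᵢ)/(Σ gᵢ) = (16·-74.0 + 1.7·57.3 + 16·-67.0) / (16 + 1.7 + 16)
= -2158.59 / 33.7 = -64.05 mV

-64.1 mV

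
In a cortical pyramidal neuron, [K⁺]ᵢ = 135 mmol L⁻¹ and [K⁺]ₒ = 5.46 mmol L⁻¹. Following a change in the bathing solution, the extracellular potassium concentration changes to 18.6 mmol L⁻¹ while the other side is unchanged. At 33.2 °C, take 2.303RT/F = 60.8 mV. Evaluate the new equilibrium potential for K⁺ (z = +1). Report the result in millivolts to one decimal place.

After the shift: [K⁺]_out = 18.6, [K⁺]_in = 135 mmol L⁻¹.
E_new = (60.8/1)·log₁₀(18.6/135) = 60.80 · (-0.8608) = -52.34 mV

-52.3 mV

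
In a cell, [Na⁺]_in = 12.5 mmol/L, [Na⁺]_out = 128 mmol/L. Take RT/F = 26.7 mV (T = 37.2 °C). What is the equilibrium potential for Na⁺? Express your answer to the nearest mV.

62 mV

E = (26.7/z) · ln([Na⁺]_out/[Na⁺]_in) with z = +1.
= (26.7/1) · ln(128/12.5) = 26.70 · ln(10.24)
= 26.70 · (2.3263) = 62.11 mV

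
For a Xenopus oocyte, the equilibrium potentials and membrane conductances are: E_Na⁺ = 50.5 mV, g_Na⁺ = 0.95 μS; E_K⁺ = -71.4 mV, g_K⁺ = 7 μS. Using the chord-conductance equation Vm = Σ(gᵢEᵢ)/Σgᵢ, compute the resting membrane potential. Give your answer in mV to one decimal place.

Σ gᵢEᵢ = 0.95·(50.5) + 7·(-71.4) = -451.83
Σ gᵢ = 0.95 + 7 = 7.95
Vm = -451.83 / 7.95 = -56.83 mV

-56.8 mV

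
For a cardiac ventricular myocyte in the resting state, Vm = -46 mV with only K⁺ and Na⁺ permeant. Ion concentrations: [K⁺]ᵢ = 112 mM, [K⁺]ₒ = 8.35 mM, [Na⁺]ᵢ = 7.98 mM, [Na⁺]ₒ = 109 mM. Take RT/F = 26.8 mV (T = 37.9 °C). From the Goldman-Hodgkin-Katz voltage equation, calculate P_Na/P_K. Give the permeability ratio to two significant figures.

Let α = P_Na/P_K. GHK: Vm = 26.8·ln[(Kₒ + α·Naₒ)/(Kᵢ + α·Naᵢ)].
e^(Vm/26.8) = e^(-46.0/26.8) = 0.17971
So 0.17971·(Kᵢ + α·Naᵢ) = Kₒ + α·Naₒ → α = (0.17971·112.0 − 8.35) / (109.0 − 0.17971·7.98)
α = (20.13 − 8.35) / (109.0 − 1.434) = 11.78/107.6 = 0.1095

0.11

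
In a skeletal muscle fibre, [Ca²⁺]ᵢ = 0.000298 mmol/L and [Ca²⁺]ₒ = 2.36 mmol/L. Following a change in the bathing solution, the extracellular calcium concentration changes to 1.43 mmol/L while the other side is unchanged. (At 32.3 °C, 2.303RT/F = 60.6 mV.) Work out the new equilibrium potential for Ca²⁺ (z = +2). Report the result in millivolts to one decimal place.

After the shift: [Ca²⁺]_out = 1.43, [Ca²⁺]_in = 0.000298 mmol/L.
E_new = (60.6/2)·log₁₀(1.43/0.000298) = 30.30 · (3.6811) = 111.54 mV

111.5 mV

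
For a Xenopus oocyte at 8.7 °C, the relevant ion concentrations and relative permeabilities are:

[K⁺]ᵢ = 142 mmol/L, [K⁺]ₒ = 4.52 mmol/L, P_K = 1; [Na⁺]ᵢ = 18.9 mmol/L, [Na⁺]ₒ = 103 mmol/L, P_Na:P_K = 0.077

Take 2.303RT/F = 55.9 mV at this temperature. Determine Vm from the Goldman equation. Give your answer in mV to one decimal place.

Vm = 55.9 · log₁₀[(Σ P·[cation]ₒ + Σ P·[anion]ᵢ) / (Σ P·[cation]ᵢ + Σ P·[anion]ₒ)]
Numerator = 1×4.52 + 0.077×103 = 12.45
Denominator = 1×142 + 0.077×18.9 = 143.5
Vm = 55.9 · log₁₀(0.086794) = 55.9 × (-1.0615) = -59.34 mV

-59.3 mV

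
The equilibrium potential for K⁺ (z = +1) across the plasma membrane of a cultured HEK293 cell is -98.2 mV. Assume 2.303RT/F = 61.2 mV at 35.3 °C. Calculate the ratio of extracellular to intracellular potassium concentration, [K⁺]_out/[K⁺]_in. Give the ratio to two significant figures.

log₁₀([out]/[in]) = E·z/(61.2) = -98.2 × 1 / 61.2 = -1.6046
[out]/[in] = 10^(-1.6046) = 0.02486

0.025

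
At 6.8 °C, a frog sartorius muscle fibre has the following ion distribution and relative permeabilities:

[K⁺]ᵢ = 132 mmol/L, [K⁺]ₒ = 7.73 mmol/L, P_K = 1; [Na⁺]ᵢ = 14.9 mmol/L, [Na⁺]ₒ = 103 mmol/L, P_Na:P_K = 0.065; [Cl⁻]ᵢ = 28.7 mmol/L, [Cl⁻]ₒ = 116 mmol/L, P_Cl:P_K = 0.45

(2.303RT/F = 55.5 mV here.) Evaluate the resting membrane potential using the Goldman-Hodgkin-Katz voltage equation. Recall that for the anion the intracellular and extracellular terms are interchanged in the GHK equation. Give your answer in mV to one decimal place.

Vm = 55.5 · log₁₀[(Σ P·[cation]ₒ + Σ P·[anion]ᵢ) / (Σ P·[cation]ᵢ + Σ P·[anion]ₒ)]
Numerator = 1×7.73 + 0.065×103 + 0.45×28.7 = 27.34
Denominator = 1×132 + 0.065×14.9 + 0.45×116 = 185.2
Vm = 55.5 · log₁₀(0.14765) = 55.5 × (-0.8308) = -46.11 mV

-46.1 mV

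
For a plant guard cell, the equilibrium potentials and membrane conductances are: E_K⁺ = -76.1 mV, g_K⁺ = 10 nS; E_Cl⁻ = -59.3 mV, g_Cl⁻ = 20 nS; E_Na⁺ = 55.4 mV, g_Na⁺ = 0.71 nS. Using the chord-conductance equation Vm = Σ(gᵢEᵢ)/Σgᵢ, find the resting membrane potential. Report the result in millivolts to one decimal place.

Σ gᵢEᵢ = 10·(-76.1) + 20·(-59.3) + 0.71·(55.4) = -1907.67
Σ gᵢ = 10 + 20 + 0.71 = 30.71
Vm = -1907.67 / 30.71 = -62.12 mV

-62.1 mV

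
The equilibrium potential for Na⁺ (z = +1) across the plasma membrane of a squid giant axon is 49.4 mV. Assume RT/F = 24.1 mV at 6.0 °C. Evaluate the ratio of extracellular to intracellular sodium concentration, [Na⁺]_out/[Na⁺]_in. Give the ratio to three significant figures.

7.77

ln([out]/[in]) = E·z/(24.1) = 49.4 × 1 / 24.1 = 2.0498
[out]/[in] = e^(2.0498) = 7.766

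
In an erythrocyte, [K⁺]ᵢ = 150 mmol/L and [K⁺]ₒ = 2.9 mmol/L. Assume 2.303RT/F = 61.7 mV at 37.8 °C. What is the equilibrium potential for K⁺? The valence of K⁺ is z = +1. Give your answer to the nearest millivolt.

-106 mV

E = (61.7/z) · log₁₀([K⁺]_out/[K⁺]_in) with z = +1.
= (61.7/1) · log₁₀(2.9/150) = 61.70 · log₁₀(0.01933)
= 61.70 · (-1.7137) = -105.73 mV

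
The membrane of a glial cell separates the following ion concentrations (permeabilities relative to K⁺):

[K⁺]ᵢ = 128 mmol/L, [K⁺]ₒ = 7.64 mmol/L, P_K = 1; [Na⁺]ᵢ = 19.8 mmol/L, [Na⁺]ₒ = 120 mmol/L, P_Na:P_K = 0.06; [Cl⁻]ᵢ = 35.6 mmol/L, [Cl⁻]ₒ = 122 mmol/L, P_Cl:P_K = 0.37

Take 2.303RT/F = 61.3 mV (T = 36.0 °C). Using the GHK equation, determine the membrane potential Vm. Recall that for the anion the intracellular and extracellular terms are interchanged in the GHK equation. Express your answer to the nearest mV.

Vm = 61.3 · log₁₀[(Σ P·[cation]ₒ + Σ P·[anion]ᵢ) / (Σ P·[cation]ᵢ + Σ P·[anion]ₒ)]
Numerator = 1×7.64 + 0.06×120 + 0.37×35.6 = 28.01
Denominator = 1×128 + 0.06×19.8 + 0.37×122 = 174.3
Vm = 61.3 · log₁₀(0.16069) = 61.3 × (-0.7940) = -48.67 mV

-49 mV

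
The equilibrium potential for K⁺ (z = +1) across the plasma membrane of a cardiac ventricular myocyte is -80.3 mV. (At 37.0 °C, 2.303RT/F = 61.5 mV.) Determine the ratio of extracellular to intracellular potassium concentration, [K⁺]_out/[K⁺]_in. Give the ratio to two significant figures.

log₁₀([out]/[in]) = E·z/(61.5) = -80.3 × 1 / 61.5 = -1.3057
[out]/[in] = 10^(-1.3057) = 0.04947

0.049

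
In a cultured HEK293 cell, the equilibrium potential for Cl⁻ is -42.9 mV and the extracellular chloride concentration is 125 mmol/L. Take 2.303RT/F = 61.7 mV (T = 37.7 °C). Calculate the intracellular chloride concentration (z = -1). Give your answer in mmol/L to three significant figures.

25.2 mmol/L

Nernst: E = (61.7/-1) · log₁₀([out]/[in]), so log₁₀([out]/[in]) = -42.9 × -1 / 61.7 = 0.6953.
[out]/[in] = 10^(0.6953) = 4.958.
[in] = 125 / 4.958 = 25.21 mmol/L.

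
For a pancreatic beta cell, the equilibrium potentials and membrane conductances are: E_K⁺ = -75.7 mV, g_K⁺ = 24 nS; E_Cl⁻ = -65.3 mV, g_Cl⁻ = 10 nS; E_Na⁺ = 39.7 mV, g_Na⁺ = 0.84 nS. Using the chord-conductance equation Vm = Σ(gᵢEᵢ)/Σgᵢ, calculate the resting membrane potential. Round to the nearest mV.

-70 mV

Σ gᵢEᵢ = 24·(-75.7) + 10·(-65.3) + 0.84·(39.7) = -2436.45
Σ gᵢ = 24 + 10 + 0.84 = 34.84
Vm = -2436.45 / 34.84 = -69.93 mV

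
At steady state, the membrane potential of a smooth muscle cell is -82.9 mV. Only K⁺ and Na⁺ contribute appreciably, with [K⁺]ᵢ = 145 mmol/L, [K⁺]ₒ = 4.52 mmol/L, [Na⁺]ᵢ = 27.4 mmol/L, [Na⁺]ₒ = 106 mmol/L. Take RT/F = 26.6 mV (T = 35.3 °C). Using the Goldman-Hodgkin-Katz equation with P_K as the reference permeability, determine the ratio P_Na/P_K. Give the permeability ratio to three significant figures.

Let α = P_Na/P_K. GHK: Vm = 26.6·ln[(Kₒ + α·Naₒ)/(Kᵢ + α·Naᵢ)].
e^(Vm/26.6) = e^(-82.9/26.6) = 0.04431
So 0.04431·(Kᵢ + α·Naᵢ) = Kₒ + α·Naₒ → α = (0.04431·145.0 − 4.52) / (106.0 − 0.04431·27.4)
α = (6.425 − 4.52) / (106.0 − 1.214) = 1.905/104.8 = 0.01818

0.0182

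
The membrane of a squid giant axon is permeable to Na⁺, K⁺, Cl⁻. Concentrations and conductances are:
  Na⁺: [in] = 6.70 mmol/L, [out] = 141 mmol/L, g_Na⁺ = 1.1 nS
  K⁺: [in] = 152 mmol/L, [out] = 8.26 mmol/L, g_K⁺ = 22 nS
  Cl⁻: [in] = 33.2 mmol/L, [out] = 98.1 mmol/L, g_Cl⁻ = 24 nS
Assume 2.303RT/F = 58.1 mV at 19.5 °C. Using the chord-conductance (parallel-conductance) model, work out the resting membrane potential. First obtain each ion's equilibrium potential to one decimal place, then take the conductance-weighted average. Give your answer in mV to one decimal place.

-46.4 mV

E_Na⁺ = (58.1/1)·log₁₀(141/6.70) = 76.9 mV
E_K⁺ = (58.1/1)·log₁₀(8.26/152) = -73.5 mV
E_Cl⁻ = (58.1/-1)·log₁₀(98.1/33.2) = -27.3 mV
Vm = (Σ gᵢEᵢ)/(Σ gᵢ) = (1.1·76.9 + 22·-73.5 + 24·-27.3) / (1.1 + 22 + 24)
= -2187.61 / 47.1 = -46.45 mV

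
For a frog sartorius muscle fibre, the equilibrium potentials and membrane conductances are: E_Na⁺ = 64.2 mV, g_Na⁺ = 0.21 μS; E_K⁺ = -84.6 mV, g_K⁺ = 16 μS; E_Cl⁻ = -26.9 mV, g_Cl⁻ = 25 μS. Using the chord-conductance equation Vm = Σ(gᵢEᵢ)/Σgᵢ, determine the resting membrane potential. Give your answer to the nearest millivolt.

-49 mV

Σ gᵢEᵢ = 0.21·(64.2) + 16·(-84.6) + 25·(-26.9) = -2012.62
Σ gᵢ = 0.21 + 16 + 25 = 41.21
Vm = -2012.62 / 41.21 = -48.84 mV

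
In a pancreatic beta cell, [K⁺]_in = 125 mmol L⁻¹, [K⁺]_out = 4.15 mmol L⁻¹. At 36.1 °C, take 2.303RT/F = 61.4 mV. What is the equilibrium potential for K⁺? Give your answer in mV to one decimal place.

-90.8 mV

E = (61.4/z) · log₁₀([K⁺]_out/[K⁺]_in) with z = +1.
= (61.4/1) · log₁₀(4.15/125) = 61.40 · log₁₀(0.0332)
= 61.40 · (-1.4789) = -90.80 mV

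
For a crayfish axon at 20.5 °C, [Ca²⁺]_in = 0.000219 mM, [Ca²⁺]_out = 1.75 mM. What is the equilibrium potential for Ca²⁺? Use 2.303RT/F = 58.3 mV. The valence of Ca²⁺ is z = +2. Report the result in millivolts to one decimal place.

E = (58.3/z) · log₁₀([Ca²⁺]_out/[Ca²⁺]_in) with z = +2.
= (58.3/2) · log₁₀(1.75/0.000219) = 29.15 · log₁₀(7991)
= 29.15 · (3.9026) = 113.76 mV

113.8 mV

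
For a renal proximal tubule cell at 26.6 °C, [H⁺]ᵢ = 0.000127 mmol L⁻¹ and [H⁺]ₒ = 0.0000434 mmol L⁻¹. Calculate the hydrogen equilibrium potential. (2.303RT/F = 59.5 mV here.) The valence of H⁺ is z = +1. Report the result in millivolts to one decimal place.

-27.7 mV

E = (59.5/z) · log₁₀([H⁺]_out/[H⁺]_in) with z = +1.
= (59.5/1) · log₁₀(0.0000434/0.000127) = 59.50 · log₁₀(0.3417)
= 59.50 · (-0.4663) = -27.75 mV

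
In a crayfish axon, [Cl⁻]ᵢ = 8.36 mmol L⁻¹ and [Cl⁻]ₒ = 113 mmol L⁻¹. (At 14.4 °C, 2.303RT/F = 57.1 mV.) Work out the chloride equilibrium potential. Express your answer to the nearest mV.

E = (57.1/z) · log₁₀([Cl⁻]_out/[Cl⁻]_in) with z = -1.
For an anion, dividing by z = -1 reverses the sign.
= (57.1/-1) · log₁₀(113/8.36) = -57.10 · log₁₀(13.52)
= -57.10 · (1.1309) = -64.57 mV

-65 mV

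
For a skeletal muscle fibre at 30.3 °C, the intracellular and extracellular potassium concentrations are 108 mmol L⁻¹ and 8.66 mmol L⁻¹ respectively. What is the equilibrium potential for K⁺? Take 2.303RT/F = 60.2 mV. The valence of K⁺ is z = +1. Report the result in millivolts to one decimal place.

-66.0 mV

E = (60.2/z) · log₁₀([K⁺]_out/[K⁺]_in) with z = +1.
= (60.2/1) · log₁₀(8.66/108) = 60.20 · log₁₀(0.08019)
= 60.20 · (-1.0959) = -65.97 mV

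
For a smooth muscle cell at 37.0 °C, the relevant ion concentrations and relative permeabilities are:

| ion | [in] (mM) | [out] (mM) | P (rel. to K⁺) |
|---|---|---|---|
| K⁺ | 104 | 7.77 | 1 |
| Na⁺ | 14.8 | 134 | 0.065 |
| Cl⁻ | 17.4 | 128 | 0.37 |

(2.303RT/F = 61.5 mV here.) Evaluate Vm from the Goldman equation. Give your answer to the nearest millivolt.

-51 mV

Vm = 61.5 · log₁₀[(Σ P·[cation]ₒ + Σ P·[anion]ᵢ) / (Σ P·[cation]ᵢ + Σ P·[anion]ₒ)]
Numerator = 1×7.77 + 0.065×134 + 0.37×17.4 = 22.92
Denominator = 1×104 + 0.065×14.8 + 0.37×128 = 152.3
Vm = 61.5 · log₁₀(0.15046) = 61.5 × (-0.8226) = -50.59 mV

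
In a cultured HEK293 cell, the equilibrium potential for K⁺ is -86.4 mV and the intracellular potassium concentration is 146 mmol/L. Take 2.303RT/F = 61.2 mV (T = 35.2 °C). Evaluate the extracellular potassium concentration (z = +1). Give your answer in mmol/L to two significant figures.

Nernst: E = (61.2/1) · log₁₀([out]/[in]), so log₁₀([out]/[in]) = -86.4 × 1 / 61.2 = -1.4118.
[out]/[in] = 10^(-1.4118) = 0.03875.
[out] = 0.03875 × 146 = 5.657 mmol/L.

5.7 mmol/L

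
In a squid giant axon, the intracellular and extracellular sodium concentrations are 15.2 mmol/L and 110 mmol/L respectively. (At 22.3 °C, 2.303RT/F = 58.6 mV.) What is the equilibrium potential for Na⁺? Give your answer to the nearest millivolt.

50 mV

E = (58.6/z) · log₁₀([Na⁺]_out/[Na⁺]_in) with z = +1.
= (58.6/1) · log₁₀(110/15.2) = 58.60 · log₁₀(7.237)
= 58.60 · (0.8595) = 50.37 mV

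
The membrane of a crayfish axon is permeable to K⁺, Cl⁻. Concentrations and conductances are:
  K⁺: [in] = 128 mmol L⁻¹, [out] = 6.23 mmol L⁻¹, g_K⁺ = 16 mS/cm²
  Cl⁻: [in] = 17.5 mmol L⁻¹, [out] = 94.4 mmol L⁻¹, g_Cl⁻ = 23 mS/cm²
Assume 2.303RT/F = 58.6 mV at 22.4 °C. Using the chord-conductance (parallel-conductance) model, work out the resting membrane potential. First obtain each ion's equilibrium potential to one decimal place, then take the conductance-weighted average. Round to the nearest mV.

E_K⁺ = (58.6/1)·log₁₀(6.23/128) = -76.9 mV
E_Cl⁻ = (58.6/-1)·log₁₀(94.4/17.5) = -42.9 mV
Vm = (Σ gᵢEᵢ)/(Σ gᵢ) = (16·-76.9 + 23·-42.9) / (16 + 23)
= -2217.10 / 39 = -56.85 mV

-57 mV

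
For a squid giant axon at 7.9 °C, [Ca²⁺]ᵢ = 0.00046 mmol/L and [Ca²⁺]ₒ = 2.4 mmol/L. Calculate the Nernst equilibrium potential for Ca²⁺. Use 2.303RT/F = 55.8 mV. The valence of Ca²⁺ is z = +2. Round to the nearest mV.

104 mV

E = (55.8/z) · log₁₀([Ca²⁺]_out/[Ca²⁺]_in) with z = +2.
= (55.8/2) · log₁₀(2.4/0.00046) = 27.90 · log₁₀(5217)
= 27.90 · (3.7175) = 103.72 mV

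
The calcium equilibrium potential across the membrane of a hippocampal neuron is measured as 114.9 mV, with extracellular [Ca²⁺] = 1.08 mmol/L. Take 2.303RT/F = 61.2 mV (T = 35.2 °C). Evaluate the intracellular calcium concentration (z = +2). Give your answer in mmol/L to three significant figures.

0.000190 mmol/L

Nernst: E = (61.2/2) · log₁₀([out]/[in]), so log₁₀([out]/[in]) = 114.9 × 2 / 61.2 = 3.7549.
[out]/[in] = 10^(3.7549) = 5687.
[in] = 1.08 / 5687 = 0.0001899 mmol/L.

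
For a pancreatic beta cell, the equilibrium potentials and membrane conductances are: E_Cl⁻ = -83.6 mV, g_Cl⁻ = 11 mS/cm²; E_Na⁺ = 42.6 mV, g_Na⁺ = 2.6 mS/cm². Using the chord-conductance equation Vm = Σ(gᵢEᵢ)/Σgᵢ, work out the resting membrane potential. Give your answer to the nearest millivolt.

-59 mV

Σ gᵢEᵢ = 11·(-83.6) + 2.6·(42.6) = -808.84
Σ gᵢ = 11 + 2.6 = 13.6
Vm = -808.84 / 13.6 = -59.47 mV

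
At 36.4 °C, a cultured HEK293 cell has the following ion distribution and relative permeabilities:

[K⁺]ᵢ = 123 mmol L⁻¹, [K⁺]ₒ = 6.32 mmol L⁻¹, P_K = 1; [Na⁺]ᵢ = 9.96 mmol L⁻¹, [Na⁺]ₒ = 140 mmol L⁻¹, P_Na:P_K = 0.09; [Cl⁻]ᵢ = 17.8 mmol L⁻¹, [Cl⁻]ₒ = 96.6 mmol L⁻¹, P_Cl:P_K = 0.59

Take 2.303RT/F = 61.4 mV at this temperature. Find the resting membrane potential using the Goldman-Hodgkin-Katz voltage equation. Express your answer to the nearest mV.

-48 mV

Vm = 61.4 · log₁₀[(Σ P·[cation]ₒ + Σ P·[anion]ᵢ) / (Σ P·[cation]ᵢ + Σ P·[anion]ₒ)]
Numerator = 1×6.32 + 0.09×140 + 0.59×17.8 = 29.42
Denominator = 1×123 + 0.09×9.96 + 0.59×96.6 = 180.9
Vm = 61.4 · log₁₀(0.16265) = 61.4 × (-0.7887) = -48.43 mV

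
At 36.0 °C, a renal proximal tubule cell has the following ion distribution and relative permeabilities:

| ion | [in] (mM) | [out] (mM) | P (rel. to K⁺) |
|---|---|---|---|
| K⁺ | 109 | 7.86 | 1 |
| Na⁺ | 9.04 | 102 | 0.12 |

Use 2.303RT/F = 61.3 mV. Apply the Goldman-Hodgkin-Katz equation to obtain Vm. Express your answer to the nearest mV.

-45 mV

Vm = 61.3 · log₁₀[(Σ P·[cation]ₒ + Σ P·[anion]ᵢ) / (Σ P·[cation]ᵢ + Σ P·[anion]ₒ)]
Numerator = 1×7.86 + 0.12×102 = 20.1
Denominator = 1×109 + 0.12×9.04 = 110.1
Vm = 61.3 · log₁₀(0.18259) = 61.3 × (-0.7385) = -45.27 mV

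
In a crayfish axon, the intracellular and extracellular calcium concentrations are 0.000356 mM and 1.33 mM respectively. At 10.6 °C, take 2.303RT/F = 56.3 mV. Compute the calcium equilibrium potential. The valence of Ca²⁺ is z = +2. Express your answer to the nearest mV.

E = (56.3/z) · log₁₀([Ca²⁺]_out/[Ca²⁺]_in) with z = +2.
= (56.3/2) · log₁₀(1.33/0.000356) = 28.15 · log₁₀(3736)
= 28.15 · (3.5724) = 100.56 mV

101 mV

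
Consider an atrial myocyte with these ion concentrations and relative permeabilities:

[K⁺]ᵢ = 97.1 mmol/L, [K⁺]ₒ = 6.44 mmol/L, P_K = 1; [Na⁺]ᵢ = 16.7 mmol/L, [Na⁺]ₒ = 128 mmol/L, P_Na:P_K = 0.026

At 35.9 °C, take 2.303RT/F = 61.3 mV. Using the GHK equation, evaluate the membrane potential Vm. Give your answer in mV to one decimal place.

Vm = 61.3 · log₁₀[(Σ P·[cation]ₒ + Σ P·[anion]ᵢ) / (Σ P·[cation]ᵢ + Σ P·[anion]ₒ)]
Numerator = 1×6.44 + 0.026×128 = 9.768
Denominator = 1×97.1 + 0.026×16.7 = 97.53
Vm = 61.3 · log₁₀(0.10015) = 61.3 × (-0.9994) = -61.26 mV

-61.3 mV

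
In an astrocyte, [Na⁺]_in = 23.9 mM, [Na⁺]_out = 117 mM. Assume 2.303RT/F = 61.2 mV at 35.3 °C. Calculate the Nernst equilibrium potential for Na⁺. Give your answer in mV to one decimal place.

42.2 mV

E = (61.2/z) · log₁₀([Na⁺]_out/[Na⁺]_in) with z = +1.
= (61.2/1) · log₁₀(117/23.9) = 61.20 · log₁₀(4.895)
= 61.20 · (0.6898) = 42.22 mV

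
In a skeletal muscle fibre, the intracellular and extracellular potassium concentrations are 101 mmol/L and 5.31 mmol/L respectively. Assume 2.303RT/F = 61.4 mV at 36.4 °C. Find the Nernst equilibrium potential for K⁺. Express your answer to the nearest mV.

-79 mV

E = (61.4/z) · log₁₀([K⁺]_out/[K⁺]_in) with z = +1.
= (61.4/1) · log₁₀(5.31/101) = 61.40 · log₁₀(0.05257)
= 61.40 · (-1.2792) = -78.54 mV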